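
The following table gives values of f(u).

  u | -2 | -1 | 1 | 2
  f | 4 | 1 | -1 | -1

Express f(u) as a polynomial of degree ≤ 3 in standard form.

f(u) = -(1/12)u^3 + (1/2)u^2 - (11/12)u - 1/2

L_0(u) = (u + 1)(u - 1)(u - 2) / [-12] = -(1/12)u^3 + (1/6)u^2 + (1/12)u - 1/6
L_1(u) = (u + 2)(u - 1)(u - 2) / [6] = (1/6)u^3 - (1/6)u^2 - (2/3)u + 2/3
L_2(u) = (u + 2)(u + 1)(u - 2) / [-6] = -(1/6)u^3 - (1/6)u^2 + (2/3)u + 2/3
L_3(u) = (u + 2)(u + 1)(u - 1) / [12] = (1/12)u^3 + (1/6)u^2 - (1/12)u - 1/6
f(u) = 4·L_0 + 1·L_1 + (-1)·L_2 + (-1)·L_3
  4·L_0(u) = -(1/3)u^3 + (2/3)u^2 + (1/3)u - 2/3
  1·L_1(u) = (1/6)u^3 - (1/6)u^2 - (2/3)u + 2/3
  (-1)·L_2(u) = (1/6)u^3 + (1/6)u^2 - (2/3)u - 2/3
  (-1)·L_3(u) = -(1/12)u^3 - (1/6)u^2 + (1/12)u + 1/6
Adding term by term: -(1/12)u^3 + (1/2)u^2 - (11/12)u - 1/2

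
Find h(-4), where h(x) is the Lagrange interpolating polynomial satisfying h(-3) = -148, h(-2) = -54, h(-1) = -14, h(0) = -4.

-320

Evaluate each Lagrange basis at x = -4:
L_0(-4) = (-2)·(-3)·(-4)/[(-1)·(-2)·(-3)] = 4
L_1(-4) = (-1)·(-3)·(-4)/[(1)·(-1)·(-2)] = -6
L_2(-4) = (-1)·(-2)·(-4)/[(2)·(1)·(-1)] = 4
L_3(-4) = (-1)·(-2)·(-3)/[(3)·(2)·(1)] = -1
Sum: (-148)·(4) + (-54)·(-6) + (-14)·(4) + (-4)·(-1) = -320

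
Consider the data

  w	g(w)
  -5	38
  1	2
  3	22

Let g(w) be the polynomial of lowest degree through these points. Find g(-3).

10

Using Newton's divided-difference form:
g[-5,1] = (2 - 38) / (1 - (-5)) = -6
g[1,3] = (22 - 2) / (3 - 1) = 10
g[-5,1,3] = (10 - (-6)) / (3 - (-5)) = 2
g(-3) = 38 + (-6)·(2) + 2·(2)·(-4) = 10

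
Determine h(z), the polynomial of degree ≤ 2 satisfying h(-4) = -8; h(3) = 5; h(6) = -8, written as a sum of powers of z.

h(z) = -(13/21)z^2 + (26/21)z + 48/7

L_0(z) = (z - 3)(z - 6) / [70] = (1/70)z^2 - (9/70)z + 9/35
L_1(z) = (z + 4)(z - 6) / [-21] = -(1/21)z^2 + (2/21)z + 8/7
L_2(z) = (z + 4)(z - 3) / [30] = (1/30)z^2 + (1/30)z - 2/5
h(z) = (-8)·L_0 + 5·L_1 + (-8)·L_2
  (-8)·L_0(z) = -(4/35)z^2 + (36/35)z - 72/35
  5·L_1(z) = -(5/21)z^2 + (10/21)z + 40/7
  (-8)·L_2(z) = -(4/15)z^2 - (4/15)z + 16/5
Adding term by term: -(13/21)z^2 + (26/21)z + 48/7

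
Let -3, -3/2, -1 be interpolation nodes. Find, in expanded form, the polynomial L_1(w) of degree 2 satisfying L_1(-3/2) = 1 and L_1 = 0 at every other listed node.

L_1(w) = -(4/3)w^2 - (16/3)w - 4

L_1(w) = (w + 3)(w + 1) / [(3/2)·(-1/2)]
       = (w^2 + 4w + 3) / (-3/4)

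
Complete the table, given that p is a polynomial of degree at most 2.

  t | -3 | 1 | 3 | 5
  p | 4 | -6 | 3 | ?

The 3 known values determine p uniquely (degree ≤ 2).
L_0(5) = (4)·(2)/[(-4)·(-6)] = 1/3
L_1(5) = (8)·(2)/[(4)·(-2)] = -2
L_2(5) = (8)·(4)/[(6)·(2)] = 8/3
Sum: 4·(1/3) + (-6)·(-2) + 3·(8/3) = 64/3

64/3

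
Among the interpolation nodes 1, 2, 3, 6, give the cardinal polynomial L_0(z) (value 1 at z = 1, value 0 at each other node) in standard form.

L_0(z) = (z - 2)(z - 3)(z - 6) / [(-1)·(-2)·(-5)]
       = (z^3 - 11z^2 + 36z - 36) / (-10)

L_0(z) = -(1/10)z^3 + (11/10)z^2 - (18/5)z + 18/5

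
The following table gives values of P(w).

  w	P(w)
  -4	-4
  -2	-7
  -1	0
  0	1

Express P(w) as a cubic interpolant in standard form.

L_0(w) = (w + 2)(w + 1)w / [-24] = -(1/24)w^3 - (1/8)w^2 - (1/12)w
L_1(w) = (w + 4)(w + 1)w / [4] = (1/4)w^3 + (5/4)w^2 + w
L_2(w) = (w + 4)(w + 2)w / [-3] = -(1/3)w^3 - 2w^2 - (8/3)w
L_3(w) = (w + 4)(w + 2)(w + 1) / [8] = (1/8)w^3 + (7/8)w^2 + (7/4)w + 1
P(w) = (-4)·L_0 + (-7)·L_1 + 0·L_2 + 1·L_3
  (-4)·L_0(w) = (1/6)w^3 + (1/2)w^2 + (1/3)w
  (-7)·L_1(w) = -(7/4)w^3 - (35/4)w^2 - 7w
  0·L_2(w) = 0
  1·L_3(w) = (1/8)w^3 + (7/8)w^2 + (7/4)w + 1
Adding term by term: -(35/24)w^3 - (59/8)w^2 - (59/12)w + 1

P(w) = -(35/24)w^3 - (59/8)w^2 - (59/12)w + 1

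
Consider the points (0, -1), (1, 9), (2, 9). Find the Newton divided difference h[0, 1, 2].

-5

h[0,1] = (9 - (-1)) / (1 - 0) = 10
h[1,2] = (9 - 9) / (2 - 1) = 0
h[0,1,2] = (0 - 10) / (2 - 0) = -5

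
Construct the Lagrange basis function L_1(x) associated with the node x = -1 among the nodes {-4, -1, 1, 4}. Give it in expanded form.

L_1(x) = (x + 4)(x - 1)(x - 4) / [(3)·(-2)·(-5)]
       = (x^3 - x^2 - 16x + 16) / (30)

L_1(x) = (1/30)x^3 - (1/30)x^2 - (8/15)x + 8/15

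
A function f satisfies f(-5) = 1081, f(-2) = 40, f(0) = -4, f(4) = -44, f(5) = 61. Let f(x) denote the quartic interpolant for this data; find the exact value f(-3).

173

L_0(-3) = (-1)·(-3)·(-7)·(-8)/[(-3)·(-5)·(-9)·(-10)] = 28/225
L_1(-3) = (2)·(-3)·(-7)·(-8)/[(3)·(-2)·(-6)·(-7)] = 4/3
L_2(-3) = (2)·(-1)·(-7)·(-8)/[(5)·(2)·(-4)·(-5)] = -14/25
L_3(-3) = (2)·(-1)·(-3)·(-8)/[(9)·(6)·(4)·(-1)] = 2/9
L_4(-3) = (2)·(-1)·(-3)·(-7)/[(10)·(7)·(5)·(1)] = -3/25
Sum: 1081·(28/225) + 40·(4/3) + (-4)·(-14/25) + (-44)·(2/9) + 61·(-3/25) = 173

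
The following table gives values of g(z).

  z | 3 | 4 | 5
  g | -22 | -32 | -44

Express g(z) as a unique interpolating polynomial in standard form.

L_0(z) = (z - 4)(z - 5) / [2] = (1/2)z^2 - (9/2)z + 10
L_1(z) = (z - 3)(z - 5) / [-1] = -z^2 + 8z - 15
L_2(z) = (z - 3)(z - 4) / [2] = (1/2)z^2 - (7/2)z + 6
g(z) = (-22)·L_0 + (-32)·L_1 + (-44)·L_2
  (-22)·L_0(z) = -11z^2 + 99z - 220
  (-32)·L_1(z) = 32z^2 - 256z + 480
  (-44)·L_2(z) = -22z^2 + 154z - 264
Adding term by term: -z^2 - 3z - 4

g(z) = -z^2 - 3z - 4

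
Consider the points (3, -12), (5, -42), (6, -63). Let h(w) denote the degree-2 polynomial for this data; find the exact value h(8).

-117

Using Newton's divided-difference form:
h[3,5] = (-42 - (-12)) / (5 - 3) = -15
h[5,6] = (-63 - (-42)) / (6 - 5) = -21
h[3,5,6] = (-21 - (-15)) / (6 - 3) = -2
h(8) = -12 + (-15)·(5) + (-2)·(5)·(3) = -117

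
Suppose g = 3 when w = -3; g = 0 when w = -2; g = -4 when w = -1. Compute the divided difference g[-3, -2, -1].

-1/2

g[-3,-2] = (0 - 3) / (-2 - (-3)) = -3
g[-2,-1] = (-4 - 0) / (-1 - (-2)) = -4
g[-3,-2,-1] = (-4 - (-3)) / (-1 - (-3)) = -1/2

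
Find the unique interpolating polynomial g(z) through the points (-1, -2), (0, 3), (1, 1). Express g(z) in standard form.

g(z) = -(7/2)z^2 + (3/2)z + 3

Build the Lagrange basis polynomials:
L_0(z) = z(z - 1) / [2] = (1/2)z^2 - (1/2)z
L_1(z) = (z + 1)(z - 1) / [-1] = -z^2 + 1
L_2(z) = (z + 1)z / [2] = (1/2)z^2 + (1/2)z
g(z) = (-2)·L_0 + 3·L_1 + 1·L_2
  (-2)·L_0(z) = -z^2 + z
  3·L_1(z) = -3z^2 + 3
  1·L_2(z) = (1/2)z^2 + (1/2)z
Adding term by term: -(7/2)z^2 + (3/2)z + 3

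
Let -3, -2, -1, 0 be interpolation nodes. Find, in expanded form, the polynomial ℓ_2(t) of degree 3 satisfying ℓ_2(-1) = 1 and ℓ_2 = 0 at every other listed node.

ℓ_2(t) = -(1/2)t^3 - (5/2)t^2 - 3t

ℓ_2(t) = (t + 3)(t + 2)t / [(2)·(1)·(-1)]
       = (t^3 + 5t^2 + 6t) / (-2)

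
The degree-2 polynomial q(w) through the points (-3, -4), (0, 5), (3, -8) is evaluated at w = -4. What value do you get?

-107/9

Evaluate each Lagrange basis at w = -4:
L_0(-4) = (-4)·(-7)/[(-3)·(-6)] = 14/9
L_1(-4) = (-1)·(-7)/[(3)·(-3)] = -7/9
L_2(-4) = (-1)·(-4)/[(6)·(3)] = 2/9
Sum: (-4)·(14/9) + 5·(-7/9) + (-8)·(2/9) = -107/9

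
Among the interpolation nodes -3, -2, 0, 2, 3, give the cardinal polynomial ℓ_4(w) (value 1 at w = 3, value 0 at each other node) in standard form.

ℓ_4(w) = (1/90)w^4 + (1/30)w^3 - (2/45)w^2 - (2/15)w

ℓ_4(w) = (w + 3)(w + 2)w(w - 2) / [(6)·(5)·(3)·(1)]
       = (w^4 + 3w^3 - 4w^2 - 12w) / (90)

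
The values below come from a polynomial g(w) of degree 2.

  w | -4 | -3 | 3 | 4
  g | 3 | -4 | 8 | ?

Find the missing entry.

19

The 3 known values determine g uniquely (degree ≤ 2).
Evaluate each Lagrange basis at w = 4:
L_0(4) = (7)·(1)/[(-1)·(-7)] = 1
L_1(4) = (8)·(1)/[(1)·(-6)] = -4/3
L_2(4) = (8)·(7)/[(7)·(6)] = 4/3
Sum: 3·(1) + (-4)·(-4/3) + 8·(4/3) = 19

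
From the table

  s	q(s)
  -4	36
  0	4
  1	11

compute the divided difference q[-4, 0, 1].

3

q[-4,0] = (4 - 36) / (0 - (-4)) = -8
q[0,1] = (11 - 4) / (1 - 0) = 7
q[-4,0,1] = (7 - (-8)) / (1 - (-4)) = 3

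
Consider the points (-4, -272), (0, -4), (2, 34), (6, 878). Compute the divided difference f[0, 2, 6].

f[0,2] = (34 - (-4)) / (2 - 0) = 19
f[2,6] = (878 - 34) / (6 - 2) = 211
f[0,2,6] = (211 - 19) / (6 - 0) = 32

32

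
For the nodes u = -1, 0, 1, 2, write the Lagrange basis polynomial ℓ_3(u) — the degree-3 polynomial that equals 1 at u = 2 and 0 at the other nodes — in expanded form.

ℓ_3(u) = (1/6)u^3 - (1/6)u

ℓ_3(u) = (u + 1)u(u - 1) / [(3)·(2)·(1)]
       = (u^3 - u) / (6)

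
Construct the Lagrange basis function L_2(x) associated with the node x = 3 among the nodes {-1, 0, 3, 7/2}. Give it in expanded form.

L_2(x) = -(1/6)x^3 + (5/12)x^2 + (7/12)x

L_2(x) = (x + 1)x(x - 7/2) / [(4)·(3)·(-1/2)]
       = (x^3 - (5/2)x^2 - (7/2)x) / (-6)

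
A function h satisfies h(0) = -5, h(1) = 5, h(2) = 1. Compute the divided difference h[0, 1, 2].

-7

h[0,1] = (5 - (-5)) / (1 - 0) = 10
h[1,2] = (1 - 5) / (2 - 1) = -4
h[0,1,2] = (-4 - 10) / (2 - 0) = -7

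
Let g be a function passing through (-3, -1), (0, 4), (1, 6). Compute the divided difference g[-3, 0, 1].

g[-3,0] = (4 - (-1)) / (0 - (-3)) = 5/3
g[0,1] = (6 - 4) / (1 - 0) = 2
g[-3,0,1] = (2 - 5/3) / (1 - (-3)) = 1/12

1/12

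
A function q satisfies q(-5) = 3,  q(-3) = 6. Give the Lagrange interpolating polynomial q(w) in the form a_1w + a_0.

Build the Lagrange basis polynomials:
L_0(w) = (w + 3) / [-2] = -(1/2)w - 3/2
L_1(w) = (w + 5) / [2] = (1/2)w + 5/2
q(w) = 3·L_0 + 6·L_1
  3·L_0(w) = -(3/2)w - 9/2
  6·L_1(w) = 3w + 15
Adding term by term: (3/2)w + 21/2

q(w) = (3/2)w + 21/2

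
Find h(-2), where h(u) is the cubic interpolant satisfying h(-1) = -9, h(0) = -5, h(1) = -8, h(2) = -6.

-32

Evaluate each Lagrange basis at u = -2:
L_0(-2) = (-2)·(-3)·(-4)/[(-1)·(-2)·(-3)] = 4
L_1(-2) = (-1)·(-3)·(-4)/[(1)·(-1)·(-2)] = -6
L_2(-2) = (-1)·(-2)·(-4)/[(2)·(1)·(-1)] = 4
L_3(-2) = (-1)·(-2)·(-3)/[(3)·(2)·(1)] = -1
Sum: (-9)·(4) + (-5)·(-6) + (-8)·(4) + (-6)·(-1) = -32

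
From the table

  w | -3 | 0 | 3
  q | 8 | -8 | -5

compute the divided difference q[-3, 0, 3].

q[-3,0] = (-8 - 8) / (0 - (-3)) = -16/3
q[0,3] = (-5 - (-8)) / (3 - 0) = 1
q[-3,0,3] = (1 - (-16/3)) / (3 - (-3)) = 19/18

19/18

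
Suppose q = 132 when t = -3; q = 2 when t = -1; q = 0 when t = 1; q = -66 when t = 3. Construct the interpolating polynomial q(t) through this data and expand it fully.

Newton's divided differences:
q[-3,-1] = (2 - 132) / (-1 - (-3)) = -65
q[-1,1] = (0 - 2) / (1 - (-1)) = -1
q[1,3] = (-66 - 0) / (3 - 1) = -33
q[-3,-1,1] = (-1 - (-65)) / (1 - (-3)) = 16
q[-1,1,3] = (-33 - (-1)) / (3 - (-1)) = -8
q[-3,-1,1,3] = (-8 - 16) / (3 - (-3)) = -4
q(t) = 132 + (-65)·(t + 3) + 16·(t + 3)(t + 1) + (-4)·(t + 3)(t + 1)(t - 1)
Expanding: q(t) = -4t^3 + 4t^2 + 3t - 3

q(t) = -4t^3 + 4t^2 + 3t - 3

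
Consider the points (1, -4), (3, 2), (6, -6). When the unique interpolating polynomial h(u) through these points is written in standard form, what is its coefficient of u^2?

-17/15

The leading coefficient equals the top divided difference h[1,3,6].
h[1,3] = (2 - (-4)) / (3 - 1) = 3
h[3,6] = (-6 - 2) / (6 - 3) = -8/3
h[1,3,6] = (-8/3 - 3) / (6 - 1) = -17/15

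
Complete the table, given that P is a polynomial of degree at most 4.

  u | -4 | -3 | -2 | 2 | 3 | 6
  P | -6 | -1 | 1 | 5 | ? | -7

25/4

The 5 known values determine P uniquely (degree ≤ 4).
L_0(3) = (6)·(5)·(1)·(-3)/[(-1)·(-2)·(-6)·(-10)] = -3/4
L_1(3) = (7)·(5)·(1)·(-3)/[(1)·(-1)·(-5)·(-9)] = 7/3
L_2(3) = (7)·(6)·(1)·(-3)/[(2)·(1)·(-4)·(-8)] = -63/32
L_3(3) = (7)·(6)·(5)·(-3)/[(6)·(5)·(4)·(-4)] = 21/16
L_4(3) = (7)·(6)·(5)·(1)/[(10)·(9)·(8)·(4)] = 7/96
Sum: (-6)·(-3/4) + (-1)·(7/3) + 1·(-63/32) + 5·(21/16) + (-7)·(7/96) = 25/4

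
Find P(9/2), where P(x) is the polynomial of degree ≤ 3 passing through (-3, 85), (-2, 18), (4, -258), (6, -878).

Using Newton's divided-difference form:
P[-3,-2] = (18 - 85) / (-2 - (-3)) = -67
P[-2,4] = (-258 - 18) / (4 - (-2)) = -46
P[4,6] = (-878 - (-258)) / (6 - 4) = -310
P[-3,-2,4] = (-46 - (-67)) / (4 - (-3)) = 3
P[-2,4,6] = (-310 - (-46)) / (6 - (-2)) = -33
P[-3,-2,4,6] = (-33 - 3) / (6 - (-3)) = -4
P(9/2) = 85 + (-67)·(15/2) + 3·(15/2)·(13/2) + (-4)·(15/2)·(13/2)·(1/2) = -1475/4

-1475/4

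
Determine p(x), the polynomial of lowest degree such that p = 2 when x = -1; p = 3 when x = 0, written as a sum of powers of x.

Build the Lagrange basis polynomials:
L_0(x) = x / [-1] = -x
L_1(x) = (x + 1) / [1] = x + 1
p(x) = 2·L_0 + 3·L_1
  2·L_0(x) = -2x
  3·L_1(x) = 3x + 3
Adding term by term: x + 3

p(x) = x + 3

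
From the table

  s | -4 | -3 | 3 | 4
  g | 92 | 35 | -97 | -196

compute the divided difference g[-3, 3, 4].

-11

g[-3,3] = (-97 - 35) / (3 - (-3)) = -22
g[3,4] = (-196 - (-97)) / (4 - 3) = -99
g[-3,3,4] = (-99 - (-22)) / (4 - (-3)) = -11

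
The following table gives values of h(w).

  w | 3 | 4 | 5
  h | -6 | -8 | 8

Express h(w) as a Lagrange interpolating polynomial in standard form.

h(w) = 9w^2 - 65w + 108

L_0(w) = (w - 4)(w - 5) / [2] = (1/2)w^2 - (9/2)w + 10
L_1(w) = (w - 3)(w - 5) / [-1] = -w^2 + 8w - 15
L_2(w) = (w - 3)(w - 4) / [2] = (1/2)w^2 - (7/2)w + 6
h(w) = (-6)·L_0 + (-8)·L_1 + 8·L_2
  (-6)·L_0(w) = -3w^2 + 27w - 60
  (-8)·L_1(w) = 8w^2 - 64w + 120
  8·L_2(w) = 4w^2 - 28w + 48
Adding term by term: 9w^2 - 65w + 108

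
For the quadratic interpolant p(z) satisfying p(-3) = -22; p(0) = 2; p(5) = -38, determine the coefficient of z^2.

-2

The leading coefficient equals the top divided difference p[-3,0,5].
p[-3,0] = (2 - (-22)) / (0 - (-3)) = 8
p[0,5] = (-38 - 2) / (5 - 0) = -8
p[-3,0,5] = (-8 - 8) / (5 - (-3)) = -2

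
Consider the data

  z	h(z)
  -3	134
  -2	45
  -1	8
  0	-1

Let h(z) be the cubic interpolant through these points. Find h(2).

-31

Using Newton's divided-difference form:
h[-3,-2] = (45 - 134) / (-2 - (-3)) = -89
h[-2,-1] = (8 - 45) / (-1 - (-2)) = -37
h[-1,0] = (-1 - 8) / (0 - (-1)) = -9
h[-3,-2,-1] = (-37 - (-89)) / (-1 - (-3)) = 26
h[-2,-1,0] = (-9 - (-37)) / (0 - (-2)) = 14
h[-3,-2,-1,0] = (14 - 26) / (0 - (-3)) = -4
h(2) = 134 + (-89)·(5) + 26·(5)·(4) + (-4)·(5)·(4)·(3) = -31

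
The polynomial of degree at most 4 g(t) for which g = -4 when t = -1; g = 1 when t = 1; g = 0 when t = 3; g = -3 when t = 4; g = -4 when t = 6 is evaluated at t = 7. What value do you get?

28/5

L_0(7) = (6)·(4)·(3)·(1)/[(-2)·(-4)·(-5)·(-7)] = 9/35
L_1(7) = (8)·(4)·(3)·(1)/[(2)·(-2)·(-3)·(-5)] = -8/5
L_2(7) = (8)·(6)·(3)·(1)/[(4)·(2)·(-1)·(-3)] = 6
L_3(7) = (8)·(6)·(4)·(1)/[(5)·(3)·(1)·(-2)] = -32/5
L_4(7) = (8)·(6)·(4)·(3)/[(7)·(5)·(3)·(2)] = 96/35
Sum: (-4)·(9/35) + 1·(-8/5) + 0 + (-3)·(-32/5) + (-4)·(96/35) = 28/5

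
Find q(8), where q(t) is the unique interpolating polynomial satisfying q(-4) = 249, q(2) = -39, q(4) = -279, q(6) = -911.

Evaluate each Lagrange basis at t = 8:
L_0(8) = (6)·(4)·(2)/[(-6)·(-8)·(-10)] = -1/10
L_1(8) = (12)·(4)·(2)/[(6)·(-2)·(-4)] = 2
L_2(8) = (12)·(6)·(2)/[(8)·(2)·(-2)] = -9/2
L_3(8) = (12)·(6)·(4)/[(10)·(4)·(2)] = 18/5
Sum: 249·(-1/10) + (-39)·(2) + (-279)·(-9/2) + (-911)·(18/5) = -2127

-2127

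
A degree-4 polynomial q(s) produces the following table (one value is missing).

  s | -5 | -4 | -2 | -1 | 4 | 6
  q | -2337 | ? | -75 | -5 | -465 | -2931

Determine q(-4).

-1001

The 5 known values determine q uniquely (degree ≤ 4).
L_0(-4) = (-2)·(-3)·(-8)·(-10)/[(-3)·(-4)·(-9)·(-11)] = 40/99
L_1(-4) = (1)·(-3)·(-8)·(-10)/[(3)·(-1)·(-6)·(-8)] = 5/3
L_2(-4) = (1)·(-2)·(-8)·(-10)/[(4)·(1)·(-5)·(-7)] = -8/7
L_3(-4) = (1)·(-2)·(-3)·(-10)/[(9)·(6)·(5)·(-2)] = 1/9
L_4(-4) = (1)·(-2)·(-3)·(-8)/[(11)·(8)·(7)·(2)] = -3/77
Sum: (-2337)·(40/99) + (-75)·(5/3) + (-5)·(-8/7) + (-465)·(1/9) + (-2931)·(-3/77) = -1001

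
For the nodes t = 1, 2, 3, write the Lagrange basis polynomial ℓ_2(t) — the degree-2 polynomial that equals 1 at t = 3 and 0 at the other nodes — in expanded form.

ℓ_2(t) = (1/2)t^2 - (3/2)t + 1

ℓ_2(t) = (t - 1)(t - 2) / [(2)·(1)]
       = (t^2 - 3t + 2) / (2)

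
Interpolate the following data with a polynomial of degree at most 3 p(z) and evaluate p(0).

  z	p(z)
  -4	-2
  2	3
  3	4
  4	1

-69/14

L_0(0) = (-2)·(-3)·(-4)/[(-6)·(-7)·(-8)] = 1/14
L_1(0) = (4)·(-3)·(-4)/[(6)·(-1)·(-2)] = 4
L_2(0) = (4)·(-2)·(-4)/[(7)·(1)·(-1)] = -32/7
L_3(0) = (4)·(-2)·(-3)/[(8)·(2)·(1)] = 3/2
Sum: (-2)·(1/14) + 3·(4) + 4·(-32/7) + 1·(3/2) = -69/14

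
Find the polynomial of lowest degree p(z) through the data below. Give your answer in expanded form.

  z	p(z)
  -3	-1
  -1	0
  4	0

p(z) = -(1/14)z^2 + (3/14)z + 2/7

L_0(z) = (z + 1)(z - 4) / [14] = (1/14)z^2 - (3/14)z - 2/7
L_1(z) = (z + 3)(z - 4) / [-10] = -(1/10)z^2 + (1/10)z + 6/5
L_2(z) = (z + 3)(z + 1) / [35] = (1/35)z^2 + (4/35)z + 3/35
p(z) = (-1)·L_0 + 0·L_1 + 0·L_2
  (-1)·L_0(z) = -(1/14)z^2 + (3/14)z + 2/7
  0·L_1(z) = 0
  0·L_2(z) = 0
Adding term by term: -(1/14)z^2 + (3/14)z + 2/7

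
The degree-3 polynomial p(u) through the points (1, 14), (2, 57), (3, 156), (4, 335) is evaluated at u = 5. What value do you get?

618

Evaluate each Lagrange basis at u = 5:
L_0(5) = (3)·(2)·(1)/[(-1)·(-2)·(-3)] = -1
L_1(5) = (4)·(2)·(1)/[(1)·(-1)·(-2)] = 4
L_2(5) = (4)·(3)·(1)/[(2)·(1)·(-1)] = -6
L_3(5) = (4)·(3)·(2)/[(3)·(2)·(1)] = 4
Sum: 14·(-1) + 57·(4) + 156·(-6) + 335·(4) = 618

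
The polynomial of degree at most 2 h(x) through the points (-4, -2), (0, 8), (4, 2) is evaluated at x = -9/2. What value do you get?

-35/8

L_0(-9/2) = (-9/2)·(-17/2)/[(-4)·(-8)] = 153/128
L_1(-9/2) = (-1/2)·(-17/2)/[(4)·(-4)] = -17/64
L_2(-9/2) = (-1/2)·(-9/2)/[(8)·(4)] = 9/128
Sum: (-2)·(153/128) + 8·(-17/64) + 2·(9/128) = -35/8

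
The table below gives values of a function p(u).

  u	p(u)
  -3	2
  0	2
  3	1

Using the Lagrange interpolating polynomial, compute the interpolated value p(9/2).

L_0(9/2) = (9/2)·(3/2)/[(-3)·(-6)] = 3/8
L_1(9/2) = (15/2)·(3/2)/[(3)·(-3)] = -5/4
L_2(9/2) = (15/2)·(9/2)/[(6)·(3)] = 15/8
Sum: 2·(3/8) + 2·(-5/4) + 1·(15/8) = 1/8

1/8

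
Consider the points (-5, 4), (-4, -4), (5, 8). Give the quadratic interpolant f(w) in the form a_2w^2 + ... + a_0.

f(w) = (14/15)w^2 + (2/5)w - 52/3

Newton's divided differences:
f[-5,-4] = (-4 - 4) / (-4 - (-5)) = -8
f[-4,5] = (8 - (-4)) / (5 - (-4)) = 4/3
f[-5,-4,5] = (4/3 - (-8)) / (5 - (-5)) = 14/15
f(w) = 4 + (-8)·(w + 5) + (14/15)·(w + 5)(w + 4)
Expanding: f(w) = (14/15)w^2 + (2/5)w - 52/3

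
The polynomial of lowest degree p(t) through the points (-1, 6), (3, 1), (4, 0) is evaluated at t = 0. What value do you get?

23/5

Evaluate each Lagrange basis at t = 0:
L_0(0) = (-3)·(-4)/[(-4)·(-5)] = 3/5
L_1(0) = (1)·(-4)/[(4)·(-1)] = 1
L_2(0) = (1)·(-3)/[(5)·(1)] = -3/5
Sum: 6·(3/5) + 1·(1) + 0 = 23/5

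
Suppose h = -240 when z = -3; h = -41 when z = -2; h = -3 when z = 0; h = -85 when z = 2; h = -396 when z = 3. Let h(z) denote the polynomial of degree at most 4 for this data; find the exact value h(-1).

Using Newton's divided-difference form:
h[-3,-2] = (-41 - (-240)) / (-2 - (-3)) = 199
h[-2,0] = (-3 - (-41)) / (0 - (-2)) = 19
h[0,2] = (-85 - (-3)) / (2 - 0) = -41
h[2,3] = (-396 - (-85)) / (3 - 2) = -311
h[-3,-2,0] = (19 - 199) / (0 - (-3)) = -60
h[-2,0,2] = (-41 - 19) / (2 - (-2)) = -15
h[0,2,3] = (-311 - (-41)) / (3 - 0) = -90
h[-3,-2,0,2] = (-15 - (-60)) / (2 - (-3)) = 9
h[-2,0,2,3] = (-90 - (-15)) / (3 - (-2)) = -15
h[-3,-2,0,2,3] = (-15 - 9) / (3 - (-3)) = -4
h(-1) = -240 + 199·(2) + (-60)·(2)·(1) + 9·(2)·(1)·(-1) + (-4)·(2)·(1)·(-1)·(-3) = -4

-4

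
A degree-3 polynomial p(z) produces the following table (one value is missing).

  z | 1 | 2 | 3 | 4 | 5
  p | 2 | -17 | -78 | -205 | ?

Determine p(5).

The 4 known values determine p uniquely (degree ≤ 3).
Evaluate each Lagrange basis at z = 5:
L_0(5) = (3)·(2)·(1)/[(-1)·(-2)·(-3)] = -1
L_1(5) = (4)·(2)·(1)/[(1)·(-1)·(-2)] = 4
L_2(5) = (4)·(3)·(1)/[(2)·(1)·(-1)] = -6
L_3(5) = (4)·(3)·(2)/[(3)·(2)·(1)] = 4
Sum: 2·(-1) + (-17)·(4) + (-78)·(-6) + (-205)·(4) = -422

-422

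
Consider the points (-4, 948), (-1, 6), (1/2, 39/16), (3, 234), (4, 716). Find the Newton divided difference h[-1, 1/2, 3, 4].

h[-1,1/2] = (39/16 - 6) / (1/2 - (-1)) = -19/8
h[1/2,3] = (234 - 39/16) / (3 - 1/2) = 741/8
h[3,4] = (716 - 234) / (4 - 3) = 482
h[-1,1/2,3] = (741/8 - (-19/8)) / (3 - (-1)) = 95/4
h[1/2,3,4] = (482 - 741/8) / (4 - 1/2) = 445/4
h[-1,1/2,3,4] = (445/4 - 95/4) / (4 - (-1)) = 35/2

35/2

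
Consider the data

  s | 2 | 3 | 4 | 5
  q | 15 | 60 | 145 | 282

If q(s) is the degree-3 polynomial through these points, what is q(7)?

760

L_0(7) = (4)·(3)·(2)/[(-1)·(-2)·(-3)] = -4
L_1(7) = (5)·(3)·(2)/[(1)·(-1)·(-2)] = 15
L_2(7) = (5)·(4)·(2)/[(2)·(1)·(-1)] = -20
L_3(7) = (5)·(4)·(3)/[(3)·(2)·(1)] = 10
Sum: 15·(-4) + 60·(15) + 145·(-20) + 282·(10) = 760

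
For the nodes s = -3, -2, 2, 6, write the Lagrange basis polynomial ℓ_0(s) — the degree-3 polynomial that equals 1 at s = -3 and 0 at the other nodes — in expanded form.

ℓ_0(s) = (s + 2)(s - 2)(s - 6) / [(-1)·(-5)·(-9)]
       = (s^3 - 6s^2 - 4s + 24) / (-45)

ℓ_0(s) = -(1/45)s^3 + (2/15)s^2 + (4/45)s - 8/15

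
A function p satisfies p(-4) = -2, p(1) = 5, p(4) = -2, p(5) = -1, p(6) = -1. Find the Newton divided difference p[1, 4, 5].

p[1,4] = (-2 - 5) / (4 - 1) = -7/3
p[4,5] = (-1 - (-2)) / (5 - 4) = 1
p[1,4,5] = (1 - (-7/3)) / (5 - 1) = 5/6

5/6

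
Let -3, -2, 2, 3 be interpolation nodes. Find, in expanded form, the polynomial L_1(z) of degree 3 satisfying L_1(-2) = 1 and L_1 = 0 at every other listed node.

L_1(z) = (z + 3)(z - 2)(z - 3) / [(1)·(-4)·(-5)]
       = (z^3 - 2z^2 - 9z + 18) / (20)

L_1(z) = (1/20)z^3 - (1/10)z^2 - (9/20)z + 9/10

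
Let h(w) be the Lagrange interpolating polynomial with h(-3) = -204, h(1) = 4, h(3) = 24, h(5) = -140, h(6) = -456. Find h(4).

-8

Evaluate each Lagrange basis at w = 4:
L_0(4) = (3)·(1)·(-1)·(-2)/[(-4)·(-6)·(-8)·(-9)] = 1/288
L_1(4) = (7)·(1)·(-1)·(-2)/[(4)·(-2)·(-4)·(-5)] = -7/80
L_2(4) = (7)·(3)·(-1)·(-2)/[(6)·(2)·(-2)·(-3)] = 7/12
L_3(4) = (7)·(3)·(1)·(-2)/[(8)·(4)·(2)·(-1)] = 21/32
L_4(4) = (7)·(3)·(1)·(-1)/[(9)·(5)·(3)·(1)] = -7/45
Sum: (-204)·(1/288) + 4·(-7/80) + 24·(7/12) + (-140)·(21/32) + (-456)·(-7/45) = -8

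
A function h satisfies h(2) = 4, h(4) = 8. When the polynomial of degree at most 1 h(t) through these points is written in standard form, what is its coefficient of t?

2

L_0(t) = (t - 4) / [-2] = -(1/2)t + 2
L_1(t) = (t - 2) / [2] = (1/2)t - 1
h(t) = 4·L_0 + 8·L_1
Only the coefficient of t is needed; take it from each L_i and combine:
4·(-1/2) + 8·(1/2) = 2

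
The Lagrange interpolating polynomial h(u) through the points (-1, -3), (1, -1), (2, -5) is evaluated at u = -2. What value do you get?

-9

Evaluate each Lagrange basis at u = -2:
L_0(-2) = (-3)·(-4)/[(-2)·(-3)] = 2
L_1(-2) = (-1)·(-4)/[(2)·(-1)] = -2
L_2(-2) = (-1)·(-3)/[(3)·(1)] = 1
Sum: (-3)·(2) + (-1)·(-2) + (-5)·(1) = -9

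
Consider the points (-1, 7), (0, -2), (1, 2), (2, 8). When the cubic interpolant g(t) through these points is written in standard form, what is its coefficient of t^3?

The leading coefficient equals the top divided difference g[-1,0,1,2].
g[-1,0] = (-2 - 7) / (0 - (-1)) = -9
g[0,1] = (2 - (-2)) / (1 - 0) = 4
g[1,2] = (8 - 2) / (2 - 1) = 6
g[-1,0,1] = (4 - (-9)) / (1 - (-1)) = 13/2
g[0,1,2] = (6 - 4) / (2 - 0) = 1
g[-1,0,1,2] = (1 - 13/2) / (2 - (-1)) = -11/6

-11/6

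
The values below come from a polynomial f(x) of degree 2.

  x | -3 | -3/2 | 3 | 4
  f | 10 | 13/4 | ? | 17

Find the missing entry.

The 3 known values determine f uniquely (degree ≤ 2).
Evaluate each Lagrange basis at x = 3:
L_0(3) = (9/2)·(-1)/[(-3/2)·(-7)] = -3/7
L_1(3) = (6)·(-1)/[(3/2)·(-11/2)] = 8/11
L_2(3) = (6)·(9/2)/[(7)·(11/2)] = 54/77
Sum: 10·(-3/7) + 13/4·(8/11) + 17·(54/77) = 10

10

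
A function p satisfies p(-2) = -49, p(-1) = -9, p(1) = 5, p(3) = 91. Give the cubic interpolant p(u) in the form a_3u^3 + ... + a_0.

Build the Lagrange basis polynomials:
L_0(u) = (u + 1)(u - 1)(u - 3) / [-15] = -(1/15)u^3 + (1/5)u^2 + (1/15)u - 1/5
L_1(u) = (u + 2)(u - 1)(u - 3) / [8] = (1/8)u^3 - (1/4)u^2 - (5/8)u + 3/4
L_2(u) = (u + 2)(u + 1)(u - 3) / [-12] = -(1/12)u^3 + (7/12)u + 1/2
L_3(u) = (u + 2)(u + 1)(u - 1) / [40] = (1/40)u^3 + (1/20)u^2 - (1/40)u - 1/20
p(u) = (-49)·L_0 + (-9)·L_1 + 5·L_2 + 91·L_3
  (-49)·L_0(u) = (49/15)u^3 - (49/5)u^2 - (49/15)u + 49/5
  (-9)·L_1(u) = -(9/8)u^3 + (9/4)u^2 + (45/8)u - 27/4
  5·L_2(u) = -(5/12)u^3 + (35/12)u + 5/2
  91·L_3(u) = (91/40)u^3 + (91/20)u^2 - (91/40)u - 91/20
Adding term by term: 4u^3 - 3u^2 + 3u + 1

p(u) = 4u^3 - 3u^2 + 3u + 1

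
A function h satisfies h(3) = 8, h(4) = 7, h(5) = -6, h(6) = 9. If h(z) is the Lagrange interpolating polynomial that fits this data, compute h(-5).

L_0(-5) = (-9)·(-10)·(-11)/[(-1)·(-2)·(-3)] = 165
L_1(-5) = (-8)·(-10)·(-11)/[(1)·(-1)·(-2)] = -440
L_2(-5) = (-8)·(-9)·(-11)/[(2)·(1)·(-1)] = 396
L_3(-5) = (-8)·(-9)·(-10)/[(3)·(2)·(1)] = -120
Sum: 8·(165) + 7·(-440) + (-6)·(396) + 9·(-120) = -5216

-5216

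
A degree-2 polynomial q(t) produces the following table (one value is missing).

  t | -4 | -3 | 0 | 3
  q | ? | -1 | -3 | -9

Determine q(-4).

The 3 known values determine q uniquely (degree ≤ 2).
Evaluate each Lagrange basis at t = -4:
L_0(-4) = (-4)·(-7)/[(-3)·(-6)] = 14/9
L_1(-4) = (-1)·(-7)/[(3)·(-3)] = -7/9
L_2(-4) = (-1)·(-4)/[(6)·(3)] = 2/9
Sum: (-1)·(14/9) + (-3)·(-7/9) + (-9)·(2/9) = -11/9

-11/9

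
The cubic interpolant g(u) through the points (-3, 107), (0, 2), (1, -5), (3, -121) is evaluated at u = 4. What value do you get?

Evaluate each Lagrange basis at u = 4:
L_0(4) = (4)·(3)·(1)/[(-3)·(-4)·(-6)] = -1/6
L_1(4) = (7)·(3)·(1)/[(3)·(-1)·(-3)] = 7/3
L_2(4) = (7)·(4)·(1)/[(4)·(1)·(-2)] = -7/2
L_3(4) = (7)·(4)·(3)/[(6)·(3)·(2)] = 7/3
Sum: 107·(-1/6) + 2·(7/3) + (-5)·(-7/2) + (-121)·(7/3) = -278

-278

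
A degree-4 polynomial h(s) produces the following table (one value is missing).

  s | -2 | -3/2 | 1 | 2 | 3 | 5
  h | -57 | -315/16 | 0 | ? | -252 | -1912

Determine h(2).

The 5 known values determine h uniquely (degree ≤ 4).
Evaluate each Lagrange basis at s = 2:
L_0(2) = (7/2)·(1)·(-1)·(-3)/[(-1/2)·(-3)·(-5)·(-7)] = 1/5
L_1(2) = (4)·(1)·(-1)·(-3)/[(1/2)·(-5/2)·(-9/2)·(-13/2)] = -64/195
L_2(2) = (4)·(7/2)·(-1)·(-3)/[(3)·(5/2)·(-2)·(-4)] = 7/10
L_3(2) = (4)·(7/2)·(1)·(-3)/[(5)·(9/2)·(2)·(-2)] = 7/15
L_4(2) = (4)·(7/2)·(1)·(-1)/[(7)·(13/2)·(4)·(2)] = -1/26
Sum: (-57)·(1/5) + (-315/16)·(-64/195) + 0 + (-252)·(7/15) + (-1912)·(-1/26) = -49

-49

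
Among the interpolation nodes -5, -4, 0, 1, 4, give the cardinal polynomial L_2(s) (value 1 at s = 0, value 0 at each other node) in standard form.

L_2(s) = (1/80)s^4 + (1/20)s^3 - (21/80)s^2 - (4/5)s + 1

L_2(s) = (s + 5)(s + 4)(s - 1)(s - 4) / [(5)·(4)·(-1)·(-4)]
       = (s^4 + 4s^3 - 21s^2 - 64s + 80) / (80)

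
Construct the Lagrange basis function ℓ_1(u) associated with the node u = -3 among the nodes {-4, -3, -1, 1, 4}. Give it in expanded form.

ℓ_1(u) = -(1/56)u^4 + (17/56)u^2 - 2/7

ℓ_1(u) = (u + 4)(u + 1)(u - 1)(u - 4) / [(1)·(-2)·(-4)·(-7)]
       = (u^4 - 17u^2 + 16) / (-56)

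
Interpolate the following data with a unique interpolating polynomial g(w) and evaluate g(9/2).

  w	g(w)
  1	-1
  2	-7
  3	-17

-79/2

Evaluate each Lagrange basis at w = 9/2:
L_0(9/2) = (5/2)·(3/2)/[(-1)·(-2)] = 15/8
L_1(9/2) = (7/2)·(3/2)/[(1)·(-1)] = -21/4
L_2(9/2) = (7/2)·(5/2)/[(2)·(1)] = 35/8
Sum: (-1)·(15/8) + (-7)·(-21/4) + (-17)·(35/8) = -79/2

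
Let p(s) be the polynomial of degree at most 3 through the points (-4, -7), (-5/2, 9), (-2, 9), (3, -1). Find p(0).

-267/77

Evaluate each Lagrange basis at s = 0:
L_0(0) = (5/2)·(2)·(-3)/[(-3/2)·(-2)·(-7)] = 5/7
L_1(0) = (4)·(2)·(-3)/[(3/2)·(-1/2)·(-11/2)] = -64/11
L_2(0) = (4)·(5/2)·(-3)/[(2)·(1/2)·(-5)] = 6
L_3(0) = (4)·(5/2)·(2)/[(7)·(11/2)·(5)] = 8/77
Sum: (-7)·(5/7) + 9·(-64/11) + 9·(6) + (-1)·(8/77) = -267/77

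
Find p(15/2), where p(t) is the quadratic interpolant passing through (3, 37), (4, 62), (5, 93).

787/4

Evaluate each Lagrange basis at t = 15/2:
L_0(15/2) = (7/2)·(5/2)/[(-1)·(-2)] = 35/8
L_1(15/2) = (9/2)·(5/2)/[(1)·(-1)] = -45/4
L_2(15/2) = (9/2)·(7/2)/[(2)·(1)] = 63/8
Sum: 37·(35/8) + 62·(-45/4) + 93·(63/8) = 787/4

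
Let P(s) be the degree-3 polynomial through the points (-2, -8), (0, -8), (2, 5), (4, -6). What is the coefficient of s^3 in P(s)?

Build the Lagrange basis polynomials:
L_0(s) = s(s - 2)(s - 4) / [-48] = -(1/48)s^3 + (1/8)s^2 - (1/6)s
L_1(s) = (s + 2)(s - 2)(s - 4) / [16] = (1/16)s^3 - (1/4)s^2 - (1/4)s + 1
L_2(s) = (s + 2)s(s - 4) / [-16] = -(1/16)s^3 + (1/8)s^2 + (1/2)s
L_3(s) = (s + 2)s(s - 2) / [48] = (1/48)s^3 - (1/12)s
P(s) = (-8)·L_0 + (-8)·L_1 + 5·L_2 + (-6)·L_3
Only the coefficient of s^3 is needed; take it from each L_i and combine:
(-8)·(-1/48) + (-8)·(1/16) + 5·(-1/16) + (-6)·(1/48) = -37/48

-37/48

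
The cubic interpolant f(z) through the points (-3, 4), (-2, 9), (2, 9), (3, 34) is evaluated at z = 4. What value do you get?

81

L_0(4) = (6)·(2)·(1)/[(-1)·(-5)·(-6)] = -2/5
L_1(4) = (7)·(2)·(1)/[(1)·(-4)·(-5)] = 7/10
L_2(4) = (7)·(6)·(1)/[(5)·(4)·(-1)] = -21/10
L_3(4) = (7)·(6)·(2)/[(6)·(5)·(1)] = 14/5
Sum: 4·(-2/5) + 9·(7/10) + 9·(-21/10) + 34·(14/5) = 81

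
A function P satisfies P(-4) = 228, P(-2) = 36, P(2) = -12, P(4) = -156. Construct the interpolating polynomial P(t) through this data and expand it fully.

Build the Lagrange basis polynomials:
L_0(t) = (t + 2)(t - 2)(t - 4) / [-96] = -(1/96)t^3 + (1/24)t^2 + (1/24)t - 1/6
L_1(t) = (t + 4)(t - 2)(t - 4) / [48] = (1/48)t^3 - (1/24)t^2 - (1/3)t + 2/3
L_2(t) = (t + 4)(t + 2)(t - 4) / [-48] = -(1/48)t^3 - (1/24)t^2 + (1/3)t + 2/3
L_3(t) = (t + 4)(t + 2)(t - 2) / [96] = (1/96)t^3 + (1/24)t^2 - (1/24)t - 1/6
P(t) = 228·L_0 + 36·L_1 + (-12)·L_2 + (-156)·L_3
  228·L_0(t) = -(19/8)t^3 + (19/2)t^2 + (19/2)t - 38
  36·L_1(t) = (3/4)t^3 - (3/2)t^2 - 12t + 24
  (-12)·L_2(t) = (1/4)t^3 + (1/2)t^2 - 4t - 8
  (-156)·L_3(t) = -(13/8)t^3 - (13/2)t^2 + (13/2)t + 26
Adding term by term: -3t^3 + 2t^2 + 4

P(t) = -3t^3 + 2t^2 + 4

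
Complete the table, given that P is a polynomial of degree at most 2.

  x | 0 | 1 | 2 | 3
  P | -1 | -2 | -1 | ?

The 3 known values determine P uniquely (degree ≤ 2).
Evaluate each Lagrange basis at x = 3:
L_0(3) = (2)·(1)/[(-1)·(-2)] = 1
L_1(3) = (3)·(1)/[(1)·(-1)] = -3
L_2(3) = (3)·(2)/[(2)·(1)] = 3
Sum: (-1)·(1) + (-2)·(-3) + (-1)·(3) = 2

2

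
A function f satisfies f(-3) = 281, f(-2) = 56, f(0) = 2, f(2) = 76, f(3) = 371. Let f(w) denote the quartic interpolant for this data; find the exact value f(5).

2737

Evaluate each Lagrange basis at w = 5:
L_0(5) = (7)·(5)·(3)·(2)/[(-1)·(-3)·(-5)·(-6)] = 7/3
L_1(5) = (8)·(5)·(3)·(2)/[(1)·(-2)·(-4)·(-5)] = -6
L_2(5) = (8)·(7)·(3)·(2)/[(3)·(2)·(-2)·(-3)] = 28/3
L_3(5) = (8)·(7)·(5)·(2)/[(5)·(4)·(2)·(-1)] = -14
L_4(5) = (8)·(7)·(5)·(3)/[(6)·(5)·(3)·(1)] = 28/3
Sum: 281·(7/3) + 56·(-6) + 2·(28/3) + 76·(-14) + 371·(28/3) = 2737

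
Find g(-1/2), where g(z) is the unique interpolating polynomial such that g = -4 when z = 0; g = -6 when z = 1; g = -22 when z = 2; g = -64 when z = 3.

Evaluate each Lagrange basis at z = -1/2:
L_0(-1/2) = (-3/2)·(-5/2)·(-7/2)/[(-1)·(-2)·(-3)] = 35/16
L_1(-1/2) = (-1/2)·(-5/2)·(-7/2)/[(1)·(-1)·(-2)] = -35/16
L_2(-1/2) = (-1/2)·(-3/2)·(-7/2)/[(2)·(1)·(-1)] = 21/16
L_3(-1/2) = (-1/2)·(-3/2)·(-5/2)/[(3)·(2)·(1)] = -5/16
Sum: (-4)·(35/16) + (-6)·(-35/16) + (-22)·(21/16) + (-64)·(-5/16) = -9/2

-9/2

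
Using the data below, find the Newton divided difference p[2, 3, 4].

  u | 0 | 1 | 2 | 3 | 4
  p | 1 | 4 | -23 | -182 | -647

p[2,3] = (-182 - (-23)) / (3 - 2) = -159
p[3,4] = (-647 - (-182)) / (4 - 3) = -465
p[2,3,4] = (-465 - (-159)) / (4 - 2) = -153

-153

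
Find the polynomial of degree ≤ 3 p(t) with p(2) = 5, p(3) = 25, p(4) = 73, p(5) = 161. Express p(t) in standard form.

Newton's divided differences:
p[2,3] = (25 - 5) / (3 - 2) = 20
p[3,4] = (73 - 25) / (4 - 3) = 48
p[4,5] = (161 - 73) / (5 - 4) = 88
p[2,3,4] = (48 - 20) / (4 - 2) = 14
p[3,4,5] = (88 - 48) / (5 - 3) = 20
p[2,3,4,5] = (20 - 14) / (5 - 2) = 2
p(t) = 5 + 20·(t - 2) + 14·(t - 2)(t - 3) + 2·(t - 2)(t - 3)(t - 4)
Expanding: p(t) = 2t^3 - 4t^2 + 2t + 1

p(t) = 2t^3 - 4t^2 + 2t + 1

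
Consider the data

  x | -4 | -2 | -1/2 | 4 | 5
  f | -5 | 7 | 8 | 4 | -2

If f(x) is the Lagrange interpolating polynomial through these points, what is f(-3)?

Evaluate each Lagrange basis at x = -3:
L_0(-3) = (-1)·(-5/2)·(-7)·(-8)/[(-2)·(-7/2)·(-8)·(-9)] = 5/18
L_1(-3) = (1)·(-5/2)·(-7)·(-8)/[(2)·(-3/2)·(-6)·(-7)] = 10/9
L_2(-3) = (1)·(-1)·(-7)·(-8)/[(7/2)·(3/2)·(-9/2)·(-11/2)] = -128/297
L_3(-3) = (1)·(-1)·(-5/2)·(-8)/[(8)·(6)·(9/2)·(-1)] = 5/54
L_4(-3) = (1)·(-1)·(-5/2)·(-7)/[(9)·(7)·(11/2)·(1)] = -5/99
Sum: (-5)·(5/18) + 7·(10/9) + 8·(-128/297) + 4·(5/54) + (-2)·(-5/99) = 2027/594

2027/594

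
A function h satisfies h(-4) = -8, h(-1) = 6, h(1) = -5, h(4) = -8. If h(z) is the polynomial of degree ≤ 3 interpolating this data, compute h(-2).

38/5

L_0(-2) = (-1)·(-3)·(-6)/[(-3)·(-5)·(-8)] = 3/20
L_1(-2) = (2)·(-3)·(-6)/[(3)·(-2)·(-5)] = 6/5
L_2(-2) = (2)·(-1)·(-6)/[(5)·(2)·(-3)] = -2/5
L_3(-2) = (2)·(-1)·(-3)/[(8)·(5)·(3)] = 1/20
Sum: (-8)·(3/20) + 6·(6/5) + (-5)·(-2/5) + (-8)·(1/20) = 38/5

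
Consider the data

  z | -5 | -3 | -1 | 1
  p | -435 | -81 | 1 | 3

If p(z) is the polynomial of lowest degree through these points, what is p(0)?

0

L_0(0) = (3)·(1)·(-1)/[(-2)·(-4)·(-6)] = 1/16
L_1(0) = (5)·(1)·(-1)/[(2)·(-2)·(-4)] = -5/16
L_2(0) = (5)·(3)·(-1)/[(4)·(2)·(-2)] = 15/16
L_3(0) = (5)·(3)·(1)/[(6)·(4)·(2)] = 5/16
Sum: (-435)·(1/16) + (-81)·(-5/16) + 1·(15/16) + 3·(5/16) = 0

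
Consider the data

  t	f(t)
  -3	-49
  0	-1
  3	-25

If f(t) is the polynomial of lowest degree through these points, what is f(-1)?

-9

Using Newton's divided-difference form:
f[-3,0] = (-1 - (-49)) / (0 - (-3)) = 16
f[0,3] = (-25 - (-1)) / (3 - 0) = -8
f[-3,0,3] = (-8 - 16) / (3 - (-3)) = -4
f(-1) = -49 + 16·(2) + (-4)·(2)·(-1) = -9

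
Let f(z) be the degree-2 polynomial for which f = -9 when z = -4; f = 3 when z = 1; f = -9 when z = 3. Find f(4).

-93/5

Evaluate each Lagrange basis at z = 4:
L_0(4) = (3)·(1)/[(-5)·(-7)] = 3/35
L_1(4) = (8)·(1)/[(5)·(-2)] = -4/5
L_2(4) = (8)·(3)/[(7)·(2)] = 12/7
Sum: (-9)·(3/35) + 3·(-4/5) + (-9)·(12/7) = -93/5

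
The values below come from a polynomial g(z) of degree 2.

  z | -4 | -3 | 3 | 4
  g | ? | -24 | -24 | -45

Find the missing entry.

The 3 known values determine g uniquely (degree ≤ 2).
Evaluate each Lagrange basis at z = -4:
L_0(-4) = (-7)·(-8)/[(-6)·(-7)] = 4/3
L_1(-4) = (-1)·(-8)/[(6)·(-1)] = -4/3
L_2(-4) = (-1)·(-7)/[(7)·(1)] = 1
Sum: (-24)·(4/3) + (-24)·(-4/3) + (-45)·(1) = -45

-45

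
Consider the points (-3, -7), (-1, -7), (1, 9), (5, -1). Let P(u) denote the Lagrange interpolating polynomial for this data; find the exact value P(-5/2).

-2491/256

Evaluate each Lagrange basis at u = -5/2:
L_0(-5/2) = (-3/2)·(-7/2)·(-15/2)/[(-2)·(-4)·(-8)] = 315/512
L_1(-5/2) = (1/2)·(-7/2)·(-15/2)/[(2)·(-2)·(-6)] = 35/64
L_2(-5/2) = (1/2)·(-3/2)·(-15/2)/[(4)·(2)·(-4)] = -45/256
L_3(-5/2) = (1/2)·(-3/2)·(-7/2)/[(8)·(6)·(4)] = 7/512
Sum: (-7)·(315/512) + (-7)·(35/64) + 9·(-45/256) + (-1)·(7/512) = -2491/256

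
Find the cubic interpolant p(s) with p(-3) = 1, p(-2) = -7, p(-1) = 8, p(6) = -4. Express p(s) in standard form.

p(s) = -(761/504)s^3 + (205/84)s^2 + (16577/504)s + 3103/84

Newton's divided differences:
p[-3,-2] = (-7 - 1) / (-2 - (-3)) = -8
p[-2,-1] = (8 - (-7)) / (-1 - (-2)) = 15
p[-1,6] = (-4 - 8) / (6 - (-1)) = -12/7
p[-3,-2,-1] = (15 - (-8)) / (-1 - (-3)) = 23/2
p[-2,-1,6] = (-12/7 - 15) / (6 - (-2)) = -117/56
p[-3,-2,-1,6] = (-117/56 - 23/2) / (6 - (-3)) = -761/504
p(s) = 1 + (-8)·(s + 3) + (23/2)·(s + 3)(s + 2) + (-761/504)·(s + 3)(s + 2)(s + 1)
Expanding: p(s) = -(761/504)s^3 + (205/84)s^2 + (16577/504)s + 3103/84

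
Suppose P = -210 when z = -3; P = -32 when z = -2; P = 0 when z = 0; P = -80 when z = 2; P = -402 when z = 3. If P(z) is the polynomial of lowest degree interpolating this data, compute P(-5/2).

-365/4

Using Newton's divided-difference form:
P[-3,-2] = (-32 - (-210)) / (-2 - (-3)) = 178
P[-2,0] = (0 - (-32)) / (0 - (-2)) = 16
P[0,2] = (-80 - 0) / (2 - 0) = -40
P[2,3] = (-402 - (-80)) / (3 - 2) = -322
P[-3,-2,0] = (16 - 178) / (0 - (-3)) = -54
P[-2,0,2] = (-40 - 16) / (2 - (-2)) = -14
P[0,2,3] = (-322 - (-40)) / (3 - 0) = -94
P[-3,-2,0,2] = (-14 - (-54)) / (2 - (-3)) = 8
P[-2,0,2,3] = (-94 - (-14)) / (3 - (-2)) = -16
P[-3,-2,0,2,3] = (-16 - 8) / (3 - (-3)) = -4
P(-5/2) = -210 + 178·(1/2) + (-54)·(1/2)·(-1/2) + 8·(1/2)·(-1/2)·(-5/2) + (-4)·(1/2)·(-1/2)·(-5/2)·(-9/2) = -365/4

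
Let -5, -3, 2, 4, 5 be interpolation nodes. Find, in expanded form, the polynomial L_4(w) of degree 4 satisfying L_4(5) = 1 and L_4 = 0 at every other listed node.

L_4(w) = (1/240)w^4 + (1/120)w^3 - (5/48)w^2 - (13/120)w + 1/2

L_4(w) = (w + 5)(w + 3)(w - 2)(w - 4) / [(10)·(8)·(3)·(1)]
       = (w^4 + 2w^3 - 25w^2 - 26w + 120) / (240)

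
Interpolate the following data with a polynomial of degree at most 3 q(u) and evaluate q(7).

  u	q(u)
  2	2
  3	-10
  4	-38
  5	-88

L_0(7) = (4)·(3)·(2)/[(-1)·(-2)·(-3)] = -4
L_1(7) = (5)·(3)·(2)/[(1)·(-1)·(-2)] = 15
L_2(7) = (5)·(4)·(2)/[(2)·(1)·(-1)] = -20
L_3(7) = (5)·(4)·(3)/[(3)·(2)·(1)] = 10
Sum: 2·(-4) + (-10)·(15) + (-38)·(-20) + (-88)·(10) = -278

-278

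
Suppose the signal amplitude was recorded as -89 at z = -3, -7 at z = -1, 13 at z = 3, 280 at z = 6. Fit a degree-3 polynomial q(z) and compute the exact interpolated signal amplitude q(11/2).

L_0(11/2) = (13/2)·(5/2)·(-1/2)/[(-2)·(-6)·(-9)] = 65/864
L_1(11/2) = (17/2)·(5/2)·(-1/2)/[(2)·(-4)·(-7)] = -85/448
L_2(11/2) = (17/2)·(13/2)·(-1/2)/[(6)·(4)·(-3)] = 221/576
L_3(11/2) = (17/2)·(13/2)·(5/2)/[(9)·(7)·(3)] = 1105/1512
Sum: (-89)·(65/864) + (-7)·(-85/448) + 13·(221/576) + 280·(1105/1512) = 817/4

817/4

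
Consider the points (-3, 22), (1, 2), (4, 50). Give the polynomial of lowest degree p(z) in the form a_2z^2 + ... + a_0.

p(z) = 3z^2 + z - 2

Newton's divided differences:
p[-3,1] = (2 - 22) / (1 - (-3)) = -5
p[1,4] = (50 - 2) / (4 - 1) = 16
p[-3,1,4] = (16 - (-5)) / (4 - (-3)) = 3
p(z) = 22 + (-5)·(z + 3) + 3·(z + 3)(z - 1)
Expanding: p(z) = 3z^2 + z - 2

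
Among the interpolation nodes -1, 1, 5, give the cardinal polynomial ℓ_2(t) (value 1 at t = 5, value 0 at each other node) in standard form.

ℓ_2(t) = (1/24)t^2 - 1/24

ℓ_2(t) = (t + 1)(t - 1) / [(6)·(4)]
       = (t^2 - 1) / (24)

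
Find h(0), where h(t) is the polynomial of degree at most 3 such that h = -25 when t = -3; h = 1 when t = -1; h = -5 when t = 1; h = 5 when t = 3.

-1

L_0(0) = (1)·(-1)·(-3)/[(-2)·(-4)·(-6)] = -1/16
L_1(0) = (3)·(-1)·(-3)/[(2)·(-2)·(-4)] = 9/16
L_2(0) = (3)·(1)·(-3)/[(4)·(2)·(-2)] = 9/16
L_3(0) = (3)·(1)·(-1)/[(6)·(4)·(2)] = -1/16
Sum: (-25)·(-1/16) + 1·(9/16) + (-5)·(9/16) + 5·(-1/16) = -1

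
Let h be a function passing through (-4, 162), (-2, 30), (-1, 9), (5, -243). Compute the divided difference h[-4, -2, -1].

h[-4,-2] = (30 - 162) / (-2 - (-4)) = -66
h[-2,-1] = (9 - 30) / (-1 - (-2)) = -21
h[-4,-2,-1] = (-21 - (-66)) / (-1 - (-4)) = 15

15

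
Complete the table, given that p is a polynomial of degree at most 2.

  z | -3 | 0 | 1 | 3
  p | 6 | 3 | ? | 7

32/9

The 3 known values determine p uniquely (degree ≤ 2).
Evaluate each Lagrange basis at z = 1:
L_0(1) = (1)·(-2)/[(-3)·(-6)] = -1/9
L_1(1) = (4)·(-2)/[(3)·(-3)] = 8/9
L_2(1) = (4)·(1)/[(6)·(3)] = 2/9
Sum: 6·(-1/9) + 3·(8/9) + 7·(2/9) = 32/9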